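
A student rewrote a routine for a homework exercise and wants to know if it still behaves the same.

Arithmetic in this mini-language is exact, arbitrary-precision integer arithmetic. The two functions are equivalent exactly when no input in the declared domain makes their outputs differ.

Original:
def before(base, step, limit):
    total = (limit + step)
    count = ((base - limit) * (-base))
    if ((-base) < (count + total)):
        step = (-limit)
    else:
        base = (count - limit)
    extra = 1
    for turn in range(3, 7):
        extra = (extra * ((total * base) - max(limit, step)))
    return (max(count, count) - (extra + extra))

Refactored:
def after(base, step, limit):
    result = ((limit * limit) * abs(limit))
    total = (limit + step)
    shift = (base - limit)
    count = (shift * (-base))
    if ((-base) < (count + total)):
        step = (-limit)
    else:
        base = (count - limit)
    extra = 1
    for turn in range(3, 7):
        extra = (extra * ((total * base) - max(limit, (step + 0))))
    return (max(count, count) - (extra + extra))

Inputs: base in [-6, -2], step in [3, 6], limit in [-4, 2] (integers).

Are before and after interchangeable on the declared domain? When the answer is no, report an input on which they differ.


The diff adds an assignment to `result` whose value nothing reads, which nothing downstream consumes; all 140 inputs agree.
verdict: equivalent


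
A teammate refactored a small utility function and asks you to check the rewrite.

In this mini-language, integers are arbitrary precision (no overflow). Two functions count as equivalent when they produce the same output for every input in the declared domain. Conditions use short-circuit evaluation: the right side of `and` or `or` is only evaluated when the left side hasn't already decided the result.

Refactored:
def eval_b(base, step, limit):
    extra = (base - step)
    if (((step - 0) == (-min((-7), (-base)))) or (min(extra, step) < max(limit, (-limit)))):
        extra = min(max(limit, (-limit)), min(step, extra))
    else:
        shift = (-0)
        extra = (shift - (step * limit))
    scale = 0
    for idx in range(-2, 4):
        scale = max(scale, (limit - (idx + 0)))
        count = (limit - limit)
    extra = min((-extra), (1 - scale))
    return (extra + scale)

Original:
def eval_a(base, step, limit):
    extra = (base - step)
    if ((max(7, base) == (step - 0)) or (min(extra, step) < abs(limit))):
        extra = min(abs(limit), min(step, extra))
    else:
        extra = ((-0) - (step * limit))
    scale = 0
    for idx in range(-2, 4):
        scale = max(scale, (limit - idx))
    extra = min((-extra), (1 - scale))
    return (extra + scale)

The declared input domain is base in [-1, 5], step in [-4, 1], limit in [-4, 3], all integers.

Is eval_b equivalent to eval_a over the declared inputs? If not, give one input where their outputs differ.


Reading the diff, among the changes: constant usage differs; also local variable names differ; also min/max/abs usage differs; also arithmetic usage differs; also statement counts differ.
Tracing base=5, step=1, limit=-2: eval_a: extra = 4; ((max(7, base) == (step - 0)) or (min(extra, step) < abs(limit))) -> true; extra = 1; scale = 0; [idx=-2]; scale = 0; [idx=-1]; scale = 0; [idx=0]; scale = 0; [idx=1]; scale = 0; [idx=2]; scale = 0; [idx=3]; scale = 0; extra = -1; return -1 | eval_b: extra = 4; (((step - 0) == (-min((-7), (-base)))) or (min(extra, step) < max(limit, (-limit)))) -> true; extra = 1; scale = 0; [idx=-2]; scale = 0; count = 0; [idx=-1]; scale = 0; count = 0; [idx=0]; scale = 0; count = 0; [idx=1]; scale = 0; count = 0; [idx=2]; scale = 0; count = 0; [idx=3]; scale = 0; count = 0; extra = -1; return -1 — matching result -1.
Checked all 336 inputs in the declared domain: the outputs agree on every one.
verdict: equivalent


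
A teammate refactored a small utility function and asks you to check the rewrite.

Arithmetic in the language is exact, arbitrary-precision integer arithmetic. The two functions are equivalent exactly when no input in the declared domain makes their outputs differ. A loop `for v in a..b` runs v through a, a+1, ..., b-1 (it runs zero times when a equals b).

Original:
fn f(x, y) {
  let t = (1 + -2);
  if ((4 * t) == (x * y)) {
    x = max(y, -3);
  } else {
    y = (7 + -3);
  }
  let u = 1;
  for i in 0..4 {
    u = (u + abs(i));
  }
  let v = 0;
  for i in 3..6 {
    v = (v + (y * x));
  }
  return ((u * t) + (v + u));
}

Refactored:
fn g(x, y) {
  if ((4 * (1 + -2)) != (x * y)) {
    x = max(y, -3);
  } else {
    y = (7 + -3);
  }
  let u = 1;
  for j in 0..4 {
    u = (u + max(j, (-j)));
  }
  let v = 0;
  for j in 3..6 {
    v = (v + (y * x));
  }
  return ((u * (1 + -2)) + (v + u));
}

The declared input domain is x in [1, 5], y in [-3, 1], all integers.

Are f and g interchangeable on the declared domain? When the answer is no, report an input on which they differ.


Evaluate both at x=1, y=-3.
f: t := -1 | ((4 * t) == (x * y)): false | y := 4 | u := 1 | iter i=0: | u := 1 | iter i=1: | u := 2 | iter i=2: | u := 4 | iter i=3: | u := 7 | v := 0 | iter i=3: | v := 4 | iter i=4: | v := 8 | iter i=5: | v := 12 | result 12
g: ((4 * (1 + -2)) != (x * y)): true | x := -3 | u := 1 | iter j=0: | u := 1 | iter j=1: | u := 2 | iter j=2: | u := 4 | iter j=3: | u := 7 | v := 0 | iter j=3: | v := 9 | iter j=4: | v := 18 | iter j=5: | v := 27 | result 27
12 vs 27 — the two versions disagree here.
verdict: not equivalent; witness: x=1, y=-3


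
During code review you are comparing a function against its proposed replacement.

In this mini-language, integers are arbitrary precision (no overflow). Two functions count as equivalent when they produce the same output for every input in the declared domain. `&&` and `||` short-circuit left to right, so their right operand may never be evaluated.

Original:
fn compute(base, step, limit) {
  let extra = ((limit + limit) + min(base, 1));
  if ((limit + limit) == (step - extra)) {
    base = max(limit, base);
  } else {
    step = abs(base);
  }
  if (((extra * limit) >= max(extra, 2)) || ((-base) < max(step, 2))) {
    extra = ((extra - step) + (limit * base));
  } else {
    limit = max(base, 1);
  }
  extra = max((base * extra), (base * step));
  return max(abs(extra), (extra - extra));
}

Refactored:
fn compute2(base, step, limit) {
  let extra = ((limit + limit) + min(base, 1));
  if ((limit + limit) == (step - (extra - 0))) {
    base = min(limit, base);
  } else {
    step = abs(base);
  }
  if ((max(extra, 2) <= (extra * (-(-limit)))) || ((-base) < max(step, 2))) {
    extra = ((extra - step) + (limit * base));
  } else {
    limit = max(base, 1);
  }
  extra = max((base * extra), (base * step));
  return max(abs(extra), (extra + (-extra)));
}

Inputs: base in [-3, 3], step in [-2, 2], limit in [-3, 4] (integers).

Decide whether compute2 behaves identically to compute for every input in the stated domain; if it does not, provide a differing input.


Try base=-3, step=1, limit=1.
compute: extra becomes -1; next ((limit + limit) == (step - extra)) evaluates to true; next base becomes 1; next (((extra * limit) >= max(extra, 2)) || ((-base) < max(step, 2))) evaluates to true; next extra becomes -1; next extra becomes 1; next final value 1
compute2: extra becomes -1; next ((limit + limit) == (step - (extra - 0))) evaluates to true; next base becomes -3; next ((max(extra, 2) <= (extra * (-(-limit)))) || ((-base) < max(step, 2))) evaluates to false; next limit becomes 1; next extra becomes 3; next final value 3
1 vs 3 — the two versions disagree here.
verdict: not equivalent; witness: base=-3, step=1, limit=1


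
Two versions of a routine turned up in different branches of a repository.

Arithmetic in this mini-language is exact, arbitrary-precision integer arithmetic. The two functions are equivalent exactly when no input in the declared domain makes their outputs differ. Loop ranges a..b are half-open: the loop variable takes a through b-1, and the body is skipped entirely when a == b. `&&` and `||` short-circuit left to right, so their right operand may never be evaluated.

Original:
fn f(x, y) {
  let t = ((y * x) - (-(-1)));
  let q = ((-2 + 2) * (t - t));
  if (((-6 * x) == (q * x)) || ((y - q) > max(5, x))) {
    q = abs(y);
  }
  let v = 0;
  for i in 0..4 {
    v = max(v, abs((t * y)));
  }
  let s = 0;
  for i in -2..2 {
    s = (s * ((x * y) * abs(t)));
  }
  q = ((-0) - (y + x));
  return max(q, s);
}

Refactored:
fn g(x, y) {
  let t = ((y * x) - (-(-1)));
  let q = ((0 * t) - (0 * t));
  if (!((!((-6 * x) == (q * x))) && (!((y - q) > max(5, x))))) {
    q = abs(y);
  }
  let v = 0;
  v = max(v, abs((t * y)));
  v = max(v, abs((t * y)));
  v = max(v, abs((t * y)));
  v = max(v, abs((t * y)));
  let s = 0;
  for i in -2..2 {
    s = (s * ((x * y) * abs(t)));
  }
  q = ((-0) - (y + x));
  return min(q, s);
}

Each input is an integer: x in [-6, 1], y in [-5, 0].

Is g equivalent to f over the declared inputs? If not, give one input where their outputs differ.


Take x=-6, y=-5.
f: t := 29 | q := 0 | (((-6 * x) == (q * x)) || ((y - q) > max(5, x))): false | v := 0 | iter i=0: | v := 145 | iter i=1: | v := 145 | iter i=2: | v := 145 | iter i=3: | v := 145 | s := 0 | iter i=-2: | s := 0 | iter i=-1: | s := 0 | iter i=0: | s := 0 | iter i=1: | s := 0 | q := 11 | result 11
g: t := 29 | q := 0 | (!((!((-6 * x) == (q * x))) && (!((y - q) > max(5, x))))): false | v := 0 | v := 145 | v := 145 | v := 145 | v := 145 | s := 0 | iter i=-2: | s := 0 | iter i=-1: | s := 0 | iter i=0: | s := 0 | iter i=1: | s := 0 | q := 11 | result 0
11 vs 0 — the two versions disagree here.
verdict: not equivalent; witness: x=-6, y=-5


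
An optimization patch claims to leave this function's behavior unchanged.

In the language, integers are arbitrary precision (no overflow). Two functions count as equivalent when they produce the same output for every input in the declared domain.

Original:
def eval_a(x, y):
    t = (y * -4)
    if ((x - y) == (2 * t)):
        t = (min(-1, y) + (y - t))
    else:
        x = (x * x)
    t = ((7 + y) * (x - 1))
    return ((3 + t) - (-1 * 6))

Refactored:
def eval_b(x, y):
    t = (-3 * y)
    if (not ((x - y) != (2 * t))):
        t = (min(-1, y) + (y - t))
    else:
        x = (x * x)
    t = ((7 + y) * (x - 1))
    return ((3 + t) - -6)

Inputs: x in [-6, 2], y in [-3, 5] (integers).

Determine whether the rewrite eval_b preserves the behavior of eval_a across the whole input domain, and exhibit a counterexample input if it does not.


These are not equivalent — on x=-5, y=1 the outputs split (201 vs -39).
eval_a: t becomes -4; next ((x - y) == (2 * t)) evaluates to false; next x becomes 25; next t becomes 192; next final value 201
eval_b: t becomes -3; next (not ((x - y) != (2 * t))) evaluates to true; next t becomes 3; next t becomes -48; next final value -39
verdict: not equivalent; witness: x=-5, y=1


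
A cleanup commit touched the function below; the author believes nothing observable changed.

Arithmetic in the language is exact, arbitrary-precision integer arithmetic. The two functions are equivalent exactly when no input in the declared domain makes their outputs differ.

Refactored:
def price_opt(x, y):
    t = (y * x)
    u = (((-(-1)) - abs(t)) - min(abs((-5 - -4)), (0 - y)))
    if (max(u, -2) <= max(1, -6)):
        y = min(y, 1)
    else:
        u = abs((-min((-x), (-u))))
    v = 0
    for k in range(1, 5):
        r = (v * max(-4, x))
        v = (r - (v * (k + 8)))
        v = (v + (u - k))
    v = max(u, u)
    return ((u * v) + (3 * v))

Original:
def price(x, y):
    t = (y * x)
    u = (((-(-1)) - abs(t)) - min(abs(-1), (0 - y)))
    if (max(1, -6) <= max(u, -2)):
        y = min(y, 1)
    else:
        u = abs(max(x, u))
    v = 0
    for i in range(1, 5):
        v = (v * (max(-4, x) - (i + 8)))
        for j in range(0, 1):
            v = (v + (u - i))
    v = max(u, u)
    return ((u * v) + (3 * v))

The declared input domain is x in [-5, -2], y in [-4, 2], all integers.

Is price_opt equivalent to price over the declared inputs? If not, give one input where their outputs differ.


Run the pair on x=-5, y=-4.
price: t becomes 20; next u becomes -20; next (max(1, -6) <= max(u, -2)) evaluates to false; next u becomes 5; next v becomes 0; next at i=1:; next v becomes 0; next at j=0:; next v becomes 4; next at i=2:; next v becomes -56; next at j=0:; next v becomes -53; next at i=3:; next v becomes 795; next at j=0:; next v becomes 797; next at i=4:; next v becomes -12752; next at j=0:; next v becomes -12751; next v becomes 5; next final value 40
price_opt: t becomes 20; next u becomes -20; next (max(u, -2) <= max(1, -6)) evaluates to true; next y becomes -4; next v becomes 0; next at k=1:; next r becomes 0; next v becomes 0; next v becomes -21; next at k=2:; next r becomes 84; next v becomes 294; next v becomes 272; next at k=3:; next r becomes -1088; next v becomes -4080; next v becomes -4103; next at k=4:; next r becomes 16412; next v becomes 65648; next v becomes 65624; next v becomes -20; next final value 340
40 and 340 differ, so these are not the same function on this domain.
verdict: not equivalent; witness: x=-5, y=-4


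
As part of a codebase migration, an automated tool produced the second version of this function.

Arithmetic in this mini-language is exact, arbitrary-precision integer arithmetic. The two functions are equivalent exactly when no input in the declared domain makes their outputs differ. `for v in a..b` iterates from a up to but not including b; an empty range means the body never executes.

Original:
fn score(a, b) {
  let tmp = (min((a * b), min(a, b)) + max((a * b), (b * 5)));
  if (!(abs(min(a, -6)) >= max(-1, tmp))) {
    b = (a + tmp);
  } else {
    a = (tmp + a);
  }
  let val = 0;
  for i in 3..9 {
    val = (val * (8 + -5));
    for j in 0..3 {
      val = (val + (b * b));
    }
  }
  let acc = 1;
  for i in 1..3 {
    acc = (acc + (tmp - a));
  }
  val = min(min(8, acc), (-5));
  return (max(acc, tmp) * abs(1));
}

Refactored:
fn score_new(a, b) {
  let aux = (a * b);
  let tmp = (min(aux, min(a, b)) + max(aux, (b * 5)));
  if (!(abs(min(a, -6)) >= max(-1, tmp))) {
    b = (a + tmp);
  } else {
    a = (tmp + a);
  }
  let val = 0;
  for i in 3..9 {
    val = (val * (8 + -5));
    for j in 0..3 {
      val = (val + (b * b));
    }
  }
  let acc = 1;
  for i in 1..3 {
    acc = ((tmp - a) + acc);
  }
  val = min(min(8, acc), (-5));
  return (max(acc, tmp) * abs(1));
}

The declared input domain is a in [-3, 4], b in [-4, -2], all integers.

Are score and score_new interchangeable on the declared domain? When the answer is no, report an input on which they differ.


This is a faithful refactor — statement counts differ; arithmetic usage differs; local variable names differ, but the computed results match everywhere.
Tracing a=-1, b=-2: score: tmp=0, then (!(abs(min(a, -6)) >= max(-1, tmp))) is false, then a=-1, then val=0, then (i=3), then val=0, then (j=0), then val=4, then (j=1), then val=8, then (j=2), then val=12, then (i=4), then val=36, then (j=0), then val=40, then (j=1), then val=44, then (j=2), then val=48, then (i=5), then val=144, then (j=0), then val=148, then (j=1), then val=152, then (j=2), then val=156, then (i=6), then val=468, then (j=0), then val=472, then (j=1), then val=476, then (j=2), then val=480, then (i=7), then val=1440, then (j=0), then val=1444, then (j=1), then val=1448, then (j=2), then val=1452, then (i=8), then val=4356, then (j=0), then val=4360, then (j=1), then val=4364, then (j=2), then val=4368, then acc=1, then (i=1), then acc=2, then (i=2), then acc=3, then val=-5, then returns 3 | score_new: aux=2, then tmp=0, then (!(abs(min(a, -6)) >= max(-1, tmp))) is false, then a=-1, then val=0, then (i=3), then val=0, then (j=0), then val=4, then (j=1), then val=8, then (j=2), then val=12, then (i=4), then val=36, then (j=0), then val=40, then (j=1), then val=44, then (j=2), then val=48, then (i=5), then val=144, then (j=0), then val=148, then (j=1), then val=152, then (j=2), then val=156, then (i=6), then val=468, then (j=0), then val=472, then (j=1), then val=476, then (j=2), then val=480, then (i=7), then val=1440, then (j=0), then val=1444, then (j=1), then val=1448, then (j=2), then val=1452, then (i=8), then val=4356, then (j=0), then val=4360, then (j=1), then val=4364, then (j=2), then val=4368, then acc=1, then (i=1), then acc=2, then (i=2), then acc=3, then val=-5, then returns 3 — matching result 3.
An exhaustive pass over the 24 declared inputs shows identical outputs.
verdict: equivalent


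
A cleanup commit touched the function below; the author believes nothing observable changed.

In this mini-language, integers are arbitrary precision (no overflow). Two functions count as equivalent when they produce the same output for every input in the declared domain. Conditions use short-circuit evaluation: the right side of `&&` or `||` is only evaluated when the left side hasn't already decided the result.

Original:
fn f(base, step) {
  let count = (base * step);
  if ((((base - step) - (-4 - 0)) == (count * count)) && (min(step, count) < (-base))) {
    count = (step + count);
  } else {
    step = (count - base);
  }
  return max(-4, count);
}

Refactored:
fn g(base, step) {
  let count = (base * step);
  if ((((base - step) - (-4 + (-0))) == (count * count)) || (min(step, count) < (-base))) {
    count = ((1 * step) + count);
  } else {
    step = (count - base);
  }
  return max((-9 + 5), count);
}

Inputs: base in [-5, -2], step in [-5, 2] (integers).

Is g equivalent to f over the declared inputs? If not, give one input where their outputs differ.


base=-5, step=-5 yields 25 from f but 20 from g.
verdict: not equivalent; witness: base=-5, step=-5


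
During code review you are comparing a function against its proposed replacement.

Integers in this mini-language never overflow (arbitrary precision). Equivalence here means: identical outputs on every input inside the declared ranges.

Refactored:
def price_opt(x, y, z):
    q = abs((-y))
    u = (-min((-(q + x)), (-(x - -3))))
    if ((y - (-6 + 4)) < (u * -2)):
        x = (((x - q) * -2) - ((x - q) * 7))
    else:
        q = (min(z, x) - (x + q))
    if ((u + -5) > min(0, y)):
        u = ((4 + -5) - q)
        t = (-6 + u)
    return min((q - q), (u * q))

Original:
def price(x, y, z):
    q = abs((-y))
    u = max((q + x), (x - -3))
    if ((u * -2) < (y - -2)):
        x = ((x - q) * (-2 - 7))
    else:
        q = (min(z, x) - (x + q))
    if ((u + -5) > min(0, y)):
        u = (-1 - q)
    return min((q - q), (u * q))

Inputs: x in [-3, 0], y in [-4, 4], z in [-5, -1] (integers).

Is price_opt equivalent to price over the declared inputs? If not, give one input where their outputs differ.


Run the pair on x=-3, y=4, z=-5.
price: q = 4; u = 1; ((u * -2) < (y - -2)) -> true; x = 63; ((u + -5) > min(0, y)) -> false; return 0
price_opt: q = 4; u = 1; ((y - (-6 + 4)) < (u * -2)) -> false; q = -6; ((u + -5) > min(0, y)) -> false; return -6
0 and -6 differ, so these are not the same function on this domain.
verdict: not equivalent; witness: x=-3, y=4, z=-5


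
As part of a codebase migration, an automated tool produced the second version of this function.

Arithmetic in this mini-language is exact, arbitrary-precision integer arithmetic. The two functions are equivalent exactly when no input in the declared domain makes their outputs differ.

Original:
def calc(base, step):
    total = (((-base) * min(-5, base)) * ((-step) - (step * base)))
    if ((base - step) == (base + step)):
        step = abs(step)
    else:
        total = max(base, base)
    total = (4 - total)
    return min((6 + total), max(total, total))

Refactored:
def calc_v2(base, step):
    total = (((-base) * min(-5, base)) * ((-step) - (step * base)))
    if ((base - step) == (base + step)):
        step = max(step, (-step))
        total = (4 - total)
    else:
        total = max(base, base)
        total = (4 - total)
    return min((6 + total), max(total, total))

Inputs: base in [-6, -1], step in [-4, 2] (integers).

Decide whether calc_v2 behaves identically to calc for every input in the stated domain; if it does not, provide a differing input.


Comparing the listings, the differences include: min/max/abs usage differs, plus statement counts differ, plus arithmetic usage differs, plus constant usage differs.
As a probe, take base=-5, step=1: calc runs total=-100, then ((base - step) == (base + step)) is false, then total=-5, then total=9, then returns 9; calc_v2 runs total=-100, then ((base - step) == (base + step)) is false, then total=-5, then total=9, then returns 9; both end at 9.
An exhaustive pass over the 42 declared inputs shows identical outputs.
verdict: equivalent


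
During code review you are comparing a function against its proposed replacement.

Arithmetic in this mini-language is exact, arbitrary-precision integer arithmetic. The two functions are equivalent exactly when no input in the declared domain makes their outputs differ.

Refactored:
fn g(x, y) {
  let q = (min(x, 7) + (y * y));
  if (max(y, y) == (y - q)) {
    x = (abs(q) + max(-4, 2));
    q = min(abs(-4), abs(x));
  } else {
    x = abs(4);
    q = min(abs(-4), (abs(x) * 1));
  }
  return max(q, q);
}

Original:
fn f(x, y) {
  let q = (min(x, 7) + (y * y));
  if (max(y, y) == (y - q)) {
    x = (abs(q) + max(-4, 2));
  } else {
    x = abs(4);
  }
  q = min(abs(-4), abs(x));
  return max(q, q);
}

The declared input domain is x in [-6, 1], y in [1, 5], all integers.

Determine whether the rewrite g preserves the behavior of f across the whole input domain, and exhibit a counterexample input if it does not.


The two versions differ — the changes include min/max/abs usage differs, plus constant usage differs, plus arithmetic usage differs, plus statement counts differ.
One worked example (x=-1, y=3) — f: q := 8 | (max(y, y) == (y - q)): false | x := 4 | q := 4 | result 4; g: q := 8 | (max(y, y) == (y - q)): false | x := 4 | q := 4 | result 4; agreement on 4.
Sweeping the whole domain (40 inputs) finds no disagreement.
verdict: equivalent


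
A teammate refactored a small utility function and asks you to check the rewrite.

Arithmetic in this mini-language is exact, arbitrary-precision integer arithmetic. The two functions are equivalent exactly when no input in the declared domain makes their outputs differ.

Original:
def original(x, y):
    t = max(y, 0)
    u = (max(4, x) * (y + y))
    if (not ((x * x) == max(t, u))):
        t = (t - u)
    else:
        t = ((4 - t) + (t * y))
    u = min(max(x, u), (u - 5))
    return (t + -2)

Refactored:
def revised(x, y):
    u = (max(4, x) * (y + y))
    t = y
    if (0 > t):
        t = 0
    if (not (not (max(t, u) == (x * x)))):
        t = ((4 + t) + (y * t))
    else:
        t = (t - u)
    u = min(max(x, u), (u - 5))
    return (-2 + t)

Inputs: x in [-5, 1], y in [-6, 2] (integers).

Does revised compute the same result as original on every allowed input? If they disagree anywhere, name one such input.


Not equivalent: x=-4, y=2 separates them (4 vs 8).
original: t := 2 | u := 16 | (not ((x * x) == max(t, u))): false | t := 6 | u := 11 | result 4
revised: u := 16 | t := 2 | (0 > t): false | (not (not (max(t, u) == (x * x)))): true | t := 10 | u := 11 | result 8
verdict: not equivalent; witness: x=-4, y=2


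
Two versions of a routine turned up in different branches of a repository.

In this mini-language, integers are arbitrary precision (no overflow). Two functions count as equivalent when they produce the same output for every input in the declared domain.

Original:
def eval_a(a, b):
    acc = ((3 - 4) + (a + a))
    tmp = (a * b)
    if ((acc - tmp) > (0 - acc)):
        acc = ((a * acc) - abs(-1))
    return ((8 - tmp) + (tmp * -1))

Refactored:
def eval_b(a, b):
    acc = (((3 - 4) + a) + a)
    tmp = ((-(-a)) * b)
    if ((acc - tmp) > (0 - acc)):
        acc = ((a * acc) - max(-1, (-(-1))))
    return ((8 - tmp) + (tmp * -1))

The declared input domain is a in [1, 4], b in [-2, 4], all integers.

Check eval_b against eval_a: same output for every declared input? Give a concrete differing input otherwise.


Changes here: min/max/abs usage differs; constant usage differs; the full 28-point sweep finds no disagreement.
verdict: equivalent


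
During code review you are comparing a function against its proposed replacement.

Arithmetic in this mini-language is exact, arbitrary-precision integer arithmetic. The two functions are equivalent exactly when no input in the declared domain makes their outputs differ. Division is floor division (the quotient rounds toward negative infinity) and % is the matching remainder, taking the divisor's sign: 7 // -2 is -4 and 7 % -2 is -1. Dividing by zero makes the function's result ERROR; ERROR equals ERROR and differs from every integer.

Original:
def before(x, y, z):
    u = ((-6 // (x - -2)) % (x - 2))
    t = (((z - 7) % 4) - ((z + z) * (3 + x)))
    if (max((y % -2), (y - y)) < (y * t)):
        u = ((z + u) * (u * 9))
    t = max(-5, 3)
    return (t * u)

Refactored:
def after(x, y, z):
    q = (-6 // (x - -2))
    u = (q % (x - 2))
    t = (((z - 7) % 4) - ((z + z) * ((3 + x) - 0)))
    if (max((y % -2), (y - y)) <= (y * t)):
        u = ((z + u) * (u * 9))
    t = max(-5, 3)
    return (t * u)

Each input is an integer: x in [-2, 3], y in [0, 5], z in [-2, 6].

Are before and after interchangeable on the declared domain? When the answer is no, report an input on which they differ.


Run the pair on x=0, y=0, z=-2.
before: u becomes -1; next t becomes 15; next (max((y % -2), (y - y)) < (y * t)) evaluates to false; next t becomes 3; next final value -3
after: q becomes -3; next u becomes -1; next t becomes 15; next (max((y % -2), (y - y)) <= (y * t)) evaluates to true; next u becomes 27; next t becomes 3; next final value 81
-3 != 81, so the rewrite changes behavior.
verdict: not equivalent; witness: x=0, y=0, z=-2


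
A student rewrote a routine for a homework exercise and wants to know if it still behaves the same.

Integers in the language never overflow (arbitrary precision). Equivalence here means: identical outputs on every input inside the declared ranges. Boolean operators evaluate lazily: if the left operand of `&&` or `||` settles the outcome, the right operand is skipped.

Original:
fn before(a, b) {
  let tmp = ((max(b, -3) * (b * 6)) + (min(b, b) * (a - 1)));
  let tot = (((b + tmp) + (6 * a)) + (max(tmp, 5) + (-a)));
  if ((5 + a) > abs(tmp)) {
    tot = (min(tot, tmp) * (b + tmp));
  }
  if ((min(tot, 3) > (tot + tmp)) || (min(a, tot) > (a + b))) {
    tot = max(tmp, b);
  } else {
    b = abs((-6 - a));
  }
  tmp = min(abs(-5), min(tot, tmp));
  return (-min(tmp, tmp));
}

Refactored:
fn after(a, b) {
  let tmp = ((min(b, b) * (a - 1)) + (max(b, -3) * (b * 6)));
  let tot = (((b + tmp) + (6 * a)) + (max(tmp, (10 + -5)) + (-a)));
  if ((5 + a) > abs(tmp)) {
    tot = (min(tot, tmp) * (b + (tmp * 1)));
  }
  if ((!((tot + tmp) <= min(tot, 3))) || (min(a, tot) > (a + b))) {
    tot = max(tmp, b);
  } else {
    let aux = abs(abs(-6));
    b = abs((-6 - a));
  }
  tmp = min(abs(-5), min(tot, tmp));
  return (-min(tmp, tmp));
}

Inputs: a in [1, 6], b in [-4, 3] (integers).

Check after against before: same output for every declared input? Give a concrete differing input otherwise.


Evaluate both at a=6, b=-1.
before: tmp := 1 | tot := 35 | ((5 + a) > abs(tmp)): true | tot := 0 | ((min(tot, 3) > (tot + tmp)) || (min(a, tot) > (a + b))): false | b := 12 | tmp := 0 | result 0
after: tmp := 1 | tot := 35 | ((5 + a) > abs(tmp)): true | tot := 0 | ((!((tot + tmp) <= min(tot, 3))) || (min(a, tot) > (a + b))): true | tot := 1 | tmp := 1 | result -1
0 != -1, so the rewrite changes behavior.
verdict: not equivalent; witness: a=6, b=-1


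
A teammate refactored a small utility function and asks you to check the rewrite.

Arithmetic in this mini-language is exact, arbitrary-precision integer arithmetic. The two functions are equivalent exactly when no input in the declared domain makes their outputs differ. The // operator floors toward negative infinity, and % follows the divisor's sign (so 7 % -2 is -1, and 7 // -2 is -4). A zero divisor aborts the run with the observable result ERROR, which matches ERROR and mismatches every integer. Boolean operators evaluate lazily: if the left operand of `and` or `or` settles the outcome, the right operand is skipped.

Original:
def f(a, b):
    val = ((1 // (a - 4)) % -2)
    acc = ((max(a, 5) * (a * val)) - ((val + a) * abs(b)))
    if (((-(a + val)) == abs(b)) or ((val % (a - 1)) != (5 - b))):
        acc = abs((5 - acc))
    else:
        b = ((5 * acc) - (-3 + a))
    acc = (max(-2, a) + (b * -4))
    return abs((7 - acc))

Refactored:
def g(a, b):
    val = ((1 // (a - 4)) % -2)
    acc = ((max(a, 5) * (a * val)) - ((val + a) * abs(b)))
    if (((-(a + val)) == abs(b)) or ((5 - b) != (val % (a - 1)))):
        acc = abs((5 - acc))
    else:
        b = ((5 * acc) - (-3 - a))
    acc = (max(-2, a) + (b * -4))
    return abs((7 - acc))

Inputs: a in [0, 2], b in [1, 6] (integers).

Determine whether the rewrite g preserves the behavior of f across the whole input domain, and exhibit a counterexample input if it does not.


Consider the input a=2, b=5.
f: val := -1 | acc := -15 | (((-(a + val)) == abs(b)) or ((val % (a - 1)) != (5 - b))): false | b := -74 | acc := 298 | result 291
g: val := -1 | acc := -15 | (((-(a + val)) == abs(b)) or ((5 - b) != (val % (a - 1)))): false | b := -70 | acc := 282 | result 275
291 vs 275 — the two versions disagree here.
verdict: not equivalent; witness: a=2, b=5


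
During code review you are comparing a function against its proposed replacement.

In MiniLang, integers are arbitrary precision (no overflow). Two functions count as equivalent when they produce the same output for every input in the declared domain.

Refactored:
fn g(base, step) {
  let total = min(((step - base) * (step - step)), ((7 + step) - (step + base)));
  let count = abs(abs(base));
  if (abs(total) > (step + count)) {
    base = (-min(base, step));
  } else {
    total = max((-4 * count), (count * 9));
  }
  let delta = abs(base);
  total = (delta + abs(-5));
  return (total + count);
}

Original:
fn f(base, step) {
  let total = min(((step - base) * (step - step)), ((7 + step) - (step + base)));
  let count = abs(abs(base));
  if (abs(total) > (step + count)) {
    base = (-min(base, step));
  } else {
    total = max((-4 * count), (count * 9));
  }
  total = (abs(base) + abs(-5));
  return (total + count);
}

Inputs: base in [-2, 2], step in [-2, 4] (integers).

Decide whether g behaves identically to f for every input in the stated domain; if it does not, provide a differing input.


Differences: local variable names differ, statement counts differ — yet all 35 inputs agree.
verdict: equivalent


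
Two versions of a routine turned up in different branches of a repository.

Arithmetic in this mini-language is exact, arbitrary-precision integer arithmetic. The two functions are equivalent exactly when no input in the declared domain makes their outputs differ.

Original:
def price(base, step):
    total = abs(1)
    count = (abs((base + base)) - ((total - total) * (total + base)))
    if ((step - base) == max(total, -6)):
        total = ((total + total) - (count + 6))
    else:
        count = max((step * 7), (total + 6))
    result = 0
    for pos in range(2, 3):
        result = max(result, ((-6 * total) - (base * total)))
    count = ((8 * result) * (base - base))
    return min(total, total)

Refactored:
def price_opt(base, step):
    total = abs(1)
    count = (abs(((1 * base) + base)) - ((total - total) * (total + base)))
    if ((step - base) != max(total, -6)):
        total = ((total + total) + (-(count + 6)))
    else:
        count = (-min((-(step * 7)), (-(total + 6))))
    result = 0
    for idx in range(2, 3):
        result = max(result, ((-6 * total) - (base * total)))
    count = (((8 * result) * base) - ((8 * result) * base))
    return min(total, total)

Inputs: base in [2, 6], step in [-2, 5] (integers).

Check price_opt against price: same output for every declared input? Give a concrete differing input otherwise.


Not equivalent: base=2, step=-2 separates them (1 vs -8).
price: total becomes 1; next count becomes 4; next ((step - base) == max(total, -6)) evaluates to false; next count becomes 7; next result becomes 0; next at pos=2:; next result becomes 0; next count becomes 0; next final value 1
price_opt: total becomes 1; next count becomes 4; next ((step - base) != max(total, -6)) evaluates to true; next total becomes -8; next result becomes 0; next at idx=2:; next result becomes 64; next count becomes 0; next final value -8
verdict: not equivalent; witness: base=2, step=-2


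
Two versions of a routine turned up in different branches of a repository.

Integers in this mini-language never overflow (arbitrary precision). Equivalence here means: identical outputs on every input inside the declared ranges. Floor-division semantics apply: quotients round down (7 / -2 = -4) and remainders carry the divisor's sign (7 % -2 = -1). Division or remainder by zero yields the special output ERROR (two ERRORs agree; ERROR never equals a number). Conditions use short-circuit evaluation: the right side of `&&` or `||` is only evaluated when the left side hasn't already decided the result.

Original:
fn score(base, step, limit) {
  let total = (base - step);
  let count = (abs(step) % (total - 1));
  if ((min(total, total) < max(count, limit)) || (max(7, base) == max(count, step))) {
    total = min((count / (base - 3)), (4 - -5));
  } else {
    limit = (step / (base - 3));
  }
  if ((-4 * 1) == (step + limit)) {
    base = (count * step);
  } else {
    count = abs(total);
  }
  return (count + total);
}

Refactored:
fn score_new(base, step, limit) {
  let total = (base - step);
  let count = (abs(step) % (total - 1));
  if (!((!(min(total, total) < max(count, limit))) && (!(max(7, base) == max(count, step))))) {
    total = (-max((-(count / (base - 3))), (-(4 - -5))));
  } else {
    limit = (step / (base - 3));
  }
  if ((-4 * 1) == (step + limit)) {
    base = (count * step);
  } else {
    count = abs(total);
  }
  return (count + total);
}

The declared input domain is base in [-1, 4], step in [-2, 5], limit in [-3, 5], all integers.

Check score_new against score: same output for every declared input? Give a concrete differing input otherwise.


Changes here: boolean connective usage differs; and min/max/abs usage differs; the full 432-point sweep finds no disagreement.
verdict: equivalent


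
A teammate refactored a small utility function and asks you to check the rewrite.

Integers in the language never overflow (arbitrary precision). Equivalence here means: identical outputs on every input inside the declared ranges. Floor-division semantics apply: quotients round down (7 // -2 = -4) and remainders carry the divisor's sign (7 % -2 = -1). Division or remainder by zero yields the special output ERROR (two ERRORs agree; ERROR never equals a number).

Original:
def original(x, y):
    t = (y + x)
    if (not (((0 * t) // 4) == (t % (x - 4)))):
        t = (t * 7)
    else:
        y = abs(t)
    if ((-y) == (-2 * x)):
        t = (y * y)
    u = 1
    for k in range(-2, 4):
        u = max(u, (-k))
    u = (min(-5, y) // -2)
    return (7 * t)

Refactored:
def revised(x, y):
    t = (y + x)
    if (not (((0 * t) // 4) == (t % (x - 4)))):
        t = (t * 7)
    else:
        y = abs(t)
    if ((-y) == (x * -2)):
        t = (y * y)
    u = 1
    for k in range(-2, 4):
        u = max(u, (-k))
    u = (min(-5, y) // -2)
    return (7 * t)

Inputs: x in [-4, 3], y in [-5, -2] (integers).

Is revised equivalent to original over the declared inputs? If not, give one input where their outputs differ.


Behavior is preserved: although same computation, different form, the outputs never diverge.
Tracing x=-1, y=-3: original: t := -4 | (not (((0 * t) // 4) == (t % (x - 4)))): true | t := -28 | ((-y) == (-2 * x)): false | u := 1 | iter k=-2: | u := 2 | iter k=-1: | u := 2 | iter k=0: | u := 2 | iter k=1: | u := 2 | iter k=2: | u := 2 | iter k=3: | u := 2 | u := 2 | result -196 | revised: t := -4 | (not (((0 * t) // 4) == (t % (x - 4)))): true | t := -28 | ((-y) == (x * -2)): false | u := 1 | iter k=-2: | u := 2 | iter k=-1: | u := 2 | iter k=0: | u := 2 | iter k=1: | u := 2 | iter k=2: | u := 2 | iter k=3: | u := 2 | u := 2 | result -196 — matching result -196.
Checked all 32 inputs in the declared domain: the outputs agree on every one.
verdict: equivalent


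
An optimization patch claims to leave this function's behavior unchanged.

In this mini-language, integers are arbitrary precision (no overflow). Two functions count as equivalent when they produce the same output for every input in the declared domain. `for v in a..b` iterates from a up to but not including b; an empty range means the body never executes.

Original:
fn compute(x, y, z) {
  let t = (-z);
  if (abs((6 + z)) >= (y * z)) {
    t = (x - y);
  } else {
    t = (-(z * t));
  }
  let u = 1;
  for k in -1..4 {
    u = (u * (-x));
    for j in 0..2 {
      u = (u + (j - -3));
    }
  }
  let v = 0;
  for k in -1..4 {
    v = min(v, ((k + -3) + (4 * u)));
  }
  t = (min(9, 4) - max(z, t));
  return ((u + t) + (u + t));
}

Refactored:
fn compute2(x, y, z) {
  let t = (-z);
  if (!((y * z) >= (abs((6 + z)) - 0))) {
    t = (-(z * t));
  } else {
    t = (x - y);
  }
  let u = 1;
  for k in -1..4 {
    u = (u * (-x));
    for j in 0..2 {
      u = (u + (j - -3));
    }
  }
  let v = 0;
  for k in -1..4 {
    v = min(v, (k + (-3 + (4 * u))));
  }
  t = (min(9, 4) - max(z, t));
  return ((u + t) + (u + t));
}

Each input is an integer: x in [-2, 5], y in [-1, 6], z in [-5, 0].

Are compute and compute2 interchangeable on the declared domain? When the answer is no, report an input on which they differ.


Evaluate both at x=-2, y=-1, z=-5.
compute: t=5, then (abs((6 + z)) >= (y * z)) is false, then t=25, then u=1, then (k=-1), then u=2, then (j=0), then u=5, then (j=1), then u=9, then (k=0), then u=18, then (j=0), then u=21, then (j=1), then u=25, then (k=1), then u=50, then (j=0), then u=53, then (j=1), then u=57, then (k=2), then u=114, then (j=0), then u=117, then (j=1), then u=121, then (k=3), then u=242, then (j=0), then u=245, then (j=1), then u=249, then v=0, then (k=-1), then v=0, then (k=0), then v=0, then (k=1), then v=0, then (k=2), then v=0, then (k=3), then v=0, then t=-21, then returns 456
compute2: t=5, then (!((y * z) >= (abs((6 + z)) - 0))) is false, then t=-1, then u=1, then (k=-1), then u=2, then (j=0), then u=5, then (j=1), then u=9, then (k=0), then u=18, then (j=0), then u=21, then (j=1), then u=25, then (k=1), then u=50, then (j=0), then u=53, then (j=1), then u=57, then (k=2), then u=114, then (j=0), then u=117, then (j=1), then u=121, then (k=3), then u=242, then (j=0), then u=245, then (j=1), then u=249, then v=0, then (k=-1), then v=0, then (k=0), then v=0, then (k=1), then v=0, then (k=2), then v=0, then (k=3), then v=0, then t=5, then returns 508
456 against 508: the behavior changed.
verdict: not equivalent; witness: x=-2, y=-1, z=-5


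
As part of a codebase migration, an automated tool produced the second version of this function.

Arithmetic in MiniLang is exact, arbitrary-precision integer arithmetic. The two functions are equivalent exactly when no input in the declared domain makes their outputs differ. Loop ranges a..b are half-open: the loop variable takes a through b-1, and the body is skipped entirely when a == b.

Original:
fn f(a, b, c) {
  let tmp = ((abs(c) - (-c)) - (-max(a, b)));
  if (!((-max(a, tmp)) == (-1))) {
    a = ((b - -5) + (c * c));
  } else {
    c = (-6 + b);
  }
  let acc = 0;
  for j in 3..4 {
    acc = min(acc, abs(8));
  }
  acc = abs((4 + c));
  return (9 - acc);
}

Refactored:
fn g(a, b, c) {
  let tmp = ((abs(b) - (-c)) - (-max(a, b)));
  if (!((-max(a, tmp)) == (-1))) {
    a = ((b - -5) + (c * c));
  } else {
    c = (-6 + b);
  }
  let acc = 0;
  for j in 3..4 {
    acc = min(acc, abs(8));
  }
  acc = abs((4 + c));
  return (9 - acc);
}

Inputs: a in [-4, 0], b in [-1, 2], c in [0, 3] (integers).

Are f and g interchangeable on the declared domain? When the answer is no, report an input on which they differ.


On input a=-4, b=0, c=1, f returns 4 while g returns 7.
verdict: not equivalent; witness: a=-4, b=0, c=1
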